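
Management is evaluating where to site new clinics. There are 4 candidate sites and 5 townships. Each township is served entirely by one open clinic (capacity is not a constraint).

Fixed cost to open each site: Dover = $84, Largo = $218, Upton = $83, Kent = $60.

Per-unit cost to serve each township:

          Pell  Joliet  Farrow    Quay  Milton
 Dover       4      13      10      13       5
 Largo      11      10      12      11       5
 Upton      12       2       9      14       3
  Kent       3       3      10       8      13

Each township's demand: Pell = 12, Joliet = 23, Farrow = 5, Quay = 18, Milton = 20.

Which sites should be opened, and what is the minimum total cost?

For any fixed open set, each township goes to its cheapest open site; total = fixed + service.
{Upton, Kent}: Pell→Kent 3·12=36, Joliet→Upton 2·23=46, Farrow→Upton 9·5=45, Quay→Kent 8·18=144, Milton→Upton 3·20=60. Service 331; fixed 143; total 474.
{Dover, Kent}: Pell→Kent 3·12=36, Joliet→Kent 3·23=69, Farrow→Dover 10·5=50, Quay→Kent 8·18=144, Milton→Dover 5·20=100. Service 399; fixed 144; total 543.
{Dover, Upton, Kent}: service 331 + fixed 227 = 558
{Dover, Largo, Upton, Kent}: service 331 + fixed 445 = 776
No other subset beats 474.

Open Upton and Kent; minimum total cost 474.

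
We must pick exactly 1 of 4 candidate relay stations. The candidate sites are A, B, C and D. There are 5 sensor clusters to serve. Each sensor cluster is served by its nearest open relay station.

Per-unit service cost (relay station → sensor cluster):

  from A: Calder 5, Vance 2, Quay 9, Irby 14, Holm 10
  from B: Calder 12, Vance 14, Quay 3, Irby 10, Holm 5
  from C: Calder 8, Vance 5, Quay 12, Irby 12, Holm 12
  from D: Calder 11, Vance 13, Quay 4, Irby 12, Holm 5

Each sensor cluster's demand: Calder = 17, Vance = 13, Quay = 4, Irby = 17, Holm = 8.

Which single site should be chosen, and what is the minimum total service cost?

Choose A only; total service cost 465.

With exactly 1 open, each sensor cluster uses its cheapest among the chosen.
{A}: Calder→A 5·17=85, Vance→A 2·13=26, Quay→A 9·4=36, Irby→A 14·17=238, Holm→A 10·8=80. Service cost 465.
{C}: service cost 549
{B}: service cost 608
Among all 4 size-1 choices, {A} is lowest.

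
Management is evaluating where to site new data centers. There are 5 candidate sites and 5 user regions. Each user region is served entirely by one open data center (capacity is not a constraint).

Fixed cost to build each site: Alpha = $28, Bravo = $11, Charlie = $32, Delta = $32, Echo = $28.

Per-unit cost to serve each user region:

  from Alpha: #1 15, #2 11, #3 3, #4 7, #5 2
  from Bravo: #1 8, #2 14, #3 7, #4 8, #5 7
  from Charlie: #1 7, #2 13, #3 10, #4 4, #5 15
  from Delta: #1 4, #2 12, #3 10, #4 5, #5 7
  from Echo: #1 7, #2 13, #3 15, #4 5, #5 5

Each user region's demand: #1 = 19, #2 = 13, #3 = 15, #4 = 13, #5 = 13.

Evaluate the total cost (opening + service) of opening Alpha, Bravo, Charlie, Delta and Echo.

Each user region is assigned to its cheapest site among the open ones.
{Alpha, Bravo, Charlie, Delta, Echo}: #1→Delta 4·19=76, #2→Alpha 11·13=143, #3→Alpha 3·15=45, #4→Charlie 4·13=52, #5→Alpha 2·13=26. Service 342; fixed 131; total 473.

Total cost: 473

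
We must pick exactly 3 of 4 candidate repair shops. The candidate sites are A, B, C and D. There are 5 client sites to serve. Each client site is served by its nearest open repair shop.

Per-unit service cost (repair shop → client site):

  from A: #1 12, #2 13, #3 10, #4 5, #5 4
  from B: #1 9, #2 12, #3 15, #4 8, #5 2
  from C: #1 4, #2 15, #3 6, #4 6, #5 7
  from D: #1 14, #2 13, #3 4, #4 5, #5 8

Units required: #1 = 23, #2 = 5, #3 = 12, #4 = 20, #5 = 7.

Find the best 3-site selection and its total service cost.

With exactly 3 open, each client site uses its cheapest among the chosen.
{B, C, D}: #1→C 4·23=92, #2→B 12·5=60, #3→D 4·12=48, #4→D 5·20=100, #5→B 2·7=14. Service cost 314.
{A, C, D}: service cost 333
{A, B, C}: service cost 338
Among all 4 size-3 choices, {B, C, D} is lowest.

Choose B, C and D; total service cost 314.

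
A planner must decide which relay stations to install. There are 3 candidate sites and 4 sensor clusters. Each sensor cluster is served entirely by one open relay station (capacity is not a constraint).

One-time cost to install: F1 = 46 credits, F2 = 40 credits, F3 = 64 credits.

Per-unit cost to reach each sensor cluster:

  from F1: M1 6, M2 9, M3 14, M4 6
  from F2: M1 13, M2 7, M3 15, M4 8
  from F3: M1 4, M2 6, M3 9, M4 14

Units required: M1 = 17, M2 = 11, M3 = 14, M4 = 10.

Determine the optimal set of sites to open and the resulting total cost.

Open F1 and F3; minimum total cost 430.

For any fixed open set, each sensor cluster goes to its cheapest open site; total = fixed + service.
{F1, F3}: M1→F3 4·17=68, M2→F3 6·11=66, M3→F3 9·14=126, M4→F1 6·10=60. Service 320; fixed 110; total 430.
{F2, F3}: service 340 + fixed 104 = 444
{F3}: service 400 + fixed 64 = 464
{F1, F2, F3}: M1→F3 4·17=68, M2→F3 6·11=66, M3→F3 9·14=126, M4→F1 6·10=60. Service 320; fixed 150; total 470.
No other subset beats 430.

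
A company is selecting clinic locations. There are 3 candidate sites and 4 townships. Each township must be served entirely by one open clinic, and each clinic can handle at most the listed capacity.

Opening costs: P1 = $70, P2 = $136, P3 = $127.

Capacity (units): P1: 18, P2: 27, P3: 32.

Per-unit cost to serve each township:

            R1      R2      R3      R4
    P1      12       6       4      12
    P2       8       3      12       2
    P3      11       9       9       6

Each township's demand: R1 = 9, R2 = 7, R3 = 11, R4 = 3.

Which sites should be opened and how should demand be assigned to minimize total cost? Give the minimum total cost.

Open {P1, P2}: R1→P2 8·9=72, R2→P2 3·7=21, R3→P1 4·11=44, R4→P2 2·3=6.
Loads: P1 carries 11/18, P2 carries 19/27. Service 143; fixed 206; total 349.
Next best feasible plan costs 370.

Minimum total cost: 349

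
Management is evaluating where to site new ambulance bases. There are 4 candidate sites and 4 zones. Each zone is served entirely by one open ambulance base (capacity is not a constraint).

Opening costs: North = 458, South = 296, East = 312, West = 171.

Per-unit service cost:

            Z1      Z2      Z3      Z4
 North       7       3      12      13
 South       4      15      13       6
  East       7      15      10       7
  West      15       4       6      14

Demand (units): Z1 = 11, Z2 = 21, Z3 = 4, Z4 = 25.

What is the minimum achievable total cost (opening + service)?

For any fixed open set, each zone goes to its cheapest open site; total = fixed + service.
{South, West}: Z1→South 4·11=44, Z2→West 4·21=84, Z3→West 6·4=24, Z4→South 6·25=150. Service 302; fixed 467; total 769.
{West}: Z1→West 15·11=165, Z2→West 4·21=84, Z3→West 6·4=24, Z4→West 14·25=350. Service 623; fixed 171; total 794.
{East, West}: service 360 + fixed 483 = 843
{North, South, East, West}: service 281 + fixed 1237 = 1518
No other subset beats 769.

Minimum total cost: 769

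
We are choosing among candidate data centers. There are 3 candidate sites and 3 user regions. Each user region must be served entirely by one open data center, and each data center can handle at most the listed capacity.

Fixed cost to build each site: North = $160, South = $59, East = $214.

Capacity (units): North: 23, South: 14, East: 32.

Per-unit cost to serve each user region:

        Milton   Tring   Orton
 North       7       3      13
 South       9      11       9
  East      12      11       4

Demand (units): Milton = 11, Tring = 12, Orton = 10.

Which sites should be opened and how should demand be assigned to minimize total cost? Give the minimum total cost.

Open {North, South}: Milton→North 7·11=77, Tring→North 3·12=36, Orton→South 9·10=90.
Loads: North carries 23/23, South carries 10/14. Service 203; fixed 219; total 422.
Next best feasible plan costs 484.

Minimum total cost: 422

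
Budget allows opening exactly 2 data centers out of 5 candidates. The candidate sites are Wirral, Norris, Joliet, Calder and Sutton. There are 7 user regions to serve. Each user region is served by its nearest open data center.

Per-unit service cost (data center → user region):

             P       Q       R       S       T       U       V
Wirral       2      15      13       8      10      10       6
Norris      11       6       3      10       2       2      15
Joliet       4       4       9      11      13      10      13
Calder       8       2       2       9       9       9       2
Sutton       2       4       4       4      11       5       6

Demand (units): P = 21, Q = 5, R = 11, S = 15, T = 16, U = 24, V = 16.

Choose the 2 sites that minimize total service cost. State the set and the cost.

With exactly 2 open, each user region uses its cheapest among the chosen.
{Norris, Sutton}: P→Sutton 2·21=42, Q→Sutton 4·5=20, R→Norris 3·11=33, S→Sutton 4·15=60, T→Norris 2·16=32, U→Norris 2·24=48, V→Sutton 6·16=96. Service cost 331.
{Wirral, Norris}: service cost 401
{Calder, Sutton}: service cost 430
Among all 10 size-2 choices, {Norris, Sutton} is lowest.

Choose Norris and Sutton; total service cost 331.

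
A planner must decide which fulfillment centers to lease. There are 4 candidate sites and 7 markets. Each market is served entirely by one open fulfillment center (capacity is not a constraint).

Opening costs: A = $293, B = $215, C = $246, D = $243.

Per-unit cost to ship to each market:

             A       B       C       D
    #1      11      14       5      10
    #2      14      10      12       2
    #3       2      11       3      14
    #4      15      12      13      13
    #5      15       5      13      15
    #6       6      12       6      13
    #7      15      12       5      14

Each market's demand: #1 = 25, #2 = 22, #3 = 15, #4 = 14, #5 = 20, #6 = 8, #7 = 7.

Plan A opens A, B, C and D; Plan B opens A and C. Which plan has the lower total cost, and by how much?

Plan B is cheaper by 64.

Plan A: {A, B, C, D}: #1→C 5·25=125, #2→D 2·22=44, #3→A 2·15=30, #4→B 12·14=168, #5→B 5·20=100, #6→A 6·8=48, #7→C 5·7=35. Service 550; fixed 997; total 1547.
Plan B: {A, C}: #1→C 5·25=125, #2→C 12·22=264, #3→A 2·15=30, #4→C 13·14=182, #5→C 13·20=260, #6→A 6·8=48, #7→C 5·7=35. Service 944; fixed 539; total 1483.
Difference: |1547 − 1483| = 64.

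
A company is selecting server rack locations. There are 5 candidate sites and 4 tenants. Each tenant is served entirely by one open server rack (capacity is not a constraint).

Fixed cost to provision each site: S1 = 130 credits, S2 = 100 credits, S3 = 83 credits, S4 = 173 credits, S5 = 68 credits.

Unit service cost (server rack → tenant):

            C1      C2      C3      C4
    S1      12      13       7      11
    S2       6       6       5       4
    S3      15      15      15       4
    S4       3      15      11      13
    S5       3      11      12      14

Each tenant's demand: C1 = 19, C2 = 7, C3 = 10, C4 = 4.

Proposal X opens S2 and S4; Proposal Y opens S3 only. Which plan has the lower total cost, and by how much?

Proposal X is cheaper by 201.

Proposal X: {S2, S4}: C1→S4 3·19=57, C2→S2 6·7=42, C3→S2 5·10=50, C4→S2 4·4=16. Service 165; fixed 273; total 438.
Proposal Y: {S3}: C1→S3 15·19=285, C2→S3 15·7=105, C3→S3 15·10=150, C4→S3 4·4=16. Service 556; fixed 83; total 639.
Difference: |438 − 639| = 201.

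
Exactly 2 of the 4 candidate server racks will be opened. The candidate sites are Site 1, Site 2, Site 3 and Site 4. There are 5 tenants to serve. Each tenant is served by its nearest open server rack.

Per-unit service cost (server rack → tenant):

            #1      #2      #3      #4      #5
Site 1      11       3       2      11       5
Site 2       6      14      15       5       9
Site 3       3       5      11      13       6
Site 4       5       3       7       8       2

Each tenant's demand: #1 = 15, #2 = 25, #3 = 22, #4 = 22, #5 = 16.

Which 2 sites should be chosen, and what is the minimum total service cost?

With exactly 2 open, each tenant uses its cheapest among the chosen.
{Site 1, Site 2}: #1→Site 2 6·15=90, #2→Site 1 3·25=75, #3→Site 1 2·22=44, #4→Site 2 5·22=110, #5→Site 1 5·16=80. Service cost 399.
{Site 1, Site 4}: service cost 402
{Site 2, Site 4}: service cost 446
Among all 6 size-2 choices, {Site 1, Site 2} is lowest.

Choose Site 1 and Site 2; total service cost 399.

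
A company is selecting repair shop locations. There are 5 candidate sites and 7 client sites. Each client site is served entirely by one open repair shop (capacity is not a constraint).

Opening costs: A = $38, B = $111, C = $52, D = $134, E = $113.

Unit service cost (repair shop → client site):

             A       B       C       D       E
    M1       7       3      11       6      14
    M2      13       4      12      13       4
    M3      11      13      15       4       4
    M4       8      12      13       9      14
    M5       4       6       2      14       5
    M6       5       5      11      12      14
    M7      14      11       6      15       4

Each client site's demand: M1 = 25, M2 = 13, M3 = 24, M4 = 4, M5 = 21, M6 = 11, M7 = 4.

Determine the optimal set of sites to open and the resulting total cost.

Open B, C and E; minimum total cost 660.

For any fixed open set, each client site goes to its cheapest open site; total = fixed + service.
{B, C, E}: M1→B 3·25=75, M2→B 4·13=52, M3→E 4·24=96, M4→B 12·4=48, M5→C 2·21=42, M6→B 5·11=55, M7→E 4·4=16. Service 384; fixed 276; total 660.
{A, E}: M1→A 7·25=175, M2→E 4·13=52, M3→E 4·24=96, M4→A 8·4=32, M5→A 4·21=84, M6→A 5·11=55, M7→E 4·4=16. Service 510; fixed 151; total 661.
{A, C, E}: service 468 + fixed 203 = 671
{A, B, C, D, E}: service 368 + fixed 448 = 816
No other subset beats 660.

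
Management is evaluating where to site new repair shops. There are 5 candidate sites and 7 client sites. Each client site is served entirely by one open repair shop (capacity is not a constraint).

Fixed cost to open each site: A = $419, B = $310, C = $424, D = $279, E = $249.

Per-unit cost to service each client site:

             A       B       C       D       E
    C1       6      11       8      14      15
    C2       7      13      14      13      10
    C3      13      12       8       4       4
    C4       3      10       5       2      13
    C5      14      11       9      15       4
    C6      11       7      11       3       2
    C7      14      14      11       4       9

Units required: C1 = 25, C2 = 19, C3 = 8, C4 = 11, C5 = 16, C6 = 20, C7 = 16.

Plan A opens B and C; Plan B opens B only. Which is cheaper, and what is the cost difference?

Plan A: {B, C}: C1→C 8·25=200, C2→B 13·19=247, C3→C 8·8=64, C4→C 5·11=55, C5→C 9·16=144, C6→B 7·20=140, C7→C 11·16=176. Service 1026; fixed 734; total 1760.
Plan B: {B}: C1→B 11·25=275, C2→B 13·19=247, C3→B 12·8=96, C4→B 10·11=110, C5→B 11·16=176, C6→B 7·20=140, C7→B 14·16=224. Service 1268; fixed 310; total 1578.
Difference: |1760 − 1578| = 182.

Plan B is cheaper by 182.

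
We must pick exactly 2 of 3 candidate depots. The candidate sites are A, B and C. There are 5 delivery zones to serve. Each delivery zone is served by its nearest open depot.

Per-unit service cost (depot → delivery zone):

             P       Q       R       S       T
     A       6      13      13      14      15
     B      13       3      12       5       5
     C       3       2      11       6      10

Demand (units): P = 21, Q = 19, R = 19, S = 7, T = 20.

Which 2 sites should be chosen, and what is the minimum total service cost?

With exactly 2 open, each delivery zone uses its cheapest among the chosen.
{B, C}: P→C 3·21=63, Q→C 2·19=38, R→C 11·19=209, S→B 5·7=35, T→B 5·20=100. Service cost 445.
{A, B}: service cost 546
{A, C}: service cost 552
Among all 3 size-2 choices, {B, C} is lowest.

Choose B and C; total service cost 445.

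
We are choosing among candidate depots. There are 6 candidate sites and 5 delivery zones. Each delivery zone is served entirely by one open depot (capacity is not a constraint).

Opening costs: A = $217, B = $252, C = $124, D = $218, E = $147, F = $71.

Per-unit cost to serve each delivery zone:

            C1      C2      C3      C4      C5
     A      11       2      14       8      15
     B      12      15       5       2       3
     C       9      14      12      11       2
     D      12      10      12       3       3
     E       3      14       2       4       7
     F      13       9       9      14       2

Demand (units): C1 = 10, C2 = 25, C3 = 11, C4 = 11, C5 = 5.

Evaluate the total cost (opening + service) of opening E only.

Each delivery zone is assigned to its cheapest site among the open ones.
{E}: C1→E 3·10=30, C2→E 14·25=350, C3→E 2·11=22, C4→E 4·11=44, C5→E 7·5=35. Service 481; fixed 147; total 628.

Total cost: 628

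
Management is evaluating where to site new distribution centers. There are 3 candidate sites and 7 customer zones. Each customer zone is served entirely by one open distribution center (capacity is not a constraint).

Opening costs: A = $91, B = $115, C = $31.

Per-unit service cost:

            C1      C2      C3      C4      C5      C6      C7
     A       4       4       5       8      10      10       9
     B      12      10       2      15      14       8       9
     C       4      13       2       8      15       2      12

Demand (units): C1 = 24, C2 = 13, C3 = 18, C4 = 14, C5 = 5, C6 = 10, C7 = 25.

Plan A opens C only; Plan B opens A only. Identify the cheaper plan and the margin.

Plan A: {C}: C1→C 4·24=96, C2→C 13·13=169, C3→C 2·18=36, C4→C 8·14=112, C5→C 15·5=75, C6→C 2·10=20, C7→C 12·25=300. Service 808; fixed 31; total 839.
Plan B: {A}: C1→A 4·24=96, C2→A 4·13=52, C3→A 5·18=90, C4→A 8·14=112, C5→A 10·5=50, C6→A 10·10=100, C7→A 9·25=225. Service 725; fixed 91; total 816.
Difference: |839 − 816| = 23.

Plan B is cheaper by 23.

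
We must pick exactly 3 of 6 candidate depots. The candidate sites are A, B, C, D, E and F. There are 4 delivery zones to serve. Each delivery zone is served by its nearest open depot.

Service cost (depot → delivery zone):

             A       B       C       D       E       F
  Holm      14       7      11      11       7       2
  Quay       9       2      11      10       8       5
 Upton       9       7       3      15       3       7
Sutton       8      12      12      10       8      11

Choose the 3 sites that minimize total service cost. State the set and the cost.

Choose B, E and F; total service cost 15.

With exactly 3 open, each delivery zone uses its cheapest among the chosen.
{B, E, F}: Holm→F 2, Quay→B 2, Upton→E 3, Sutton→E 8. Service cost 15.
{A, C, F}: service cost 18
{A, E, F}: service cost 18
Among all 20 size-3 choices, {B, E, F} is lowest.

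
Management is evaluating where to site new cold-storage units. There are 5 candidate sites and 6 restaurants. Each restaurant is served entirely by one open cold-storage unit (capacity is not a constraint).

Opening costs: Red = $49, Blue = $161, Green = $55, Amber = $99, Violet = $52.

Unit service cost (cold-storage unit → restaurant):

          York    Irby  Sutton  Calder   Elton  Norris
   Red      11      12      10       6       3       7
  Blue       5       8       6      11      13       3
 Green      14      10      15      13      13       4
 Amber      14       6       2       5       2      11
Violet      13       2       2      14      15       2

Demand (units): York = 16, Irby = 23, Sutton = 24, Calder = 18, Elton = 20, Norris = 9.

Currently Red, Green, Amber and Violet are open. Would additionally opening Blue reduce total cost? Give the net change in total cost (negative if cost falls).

No — net change +65 (cost rises by 65).

Current service cost with {Red, Green, Amber, Violet}: 418.
Adding Blue: each restaurant re-picks its cheapest; new service cost 322, saving 96.
Extra fixed cost: 161. Net change = 161 − 96 = 65.
(Totals: 673 → 738.)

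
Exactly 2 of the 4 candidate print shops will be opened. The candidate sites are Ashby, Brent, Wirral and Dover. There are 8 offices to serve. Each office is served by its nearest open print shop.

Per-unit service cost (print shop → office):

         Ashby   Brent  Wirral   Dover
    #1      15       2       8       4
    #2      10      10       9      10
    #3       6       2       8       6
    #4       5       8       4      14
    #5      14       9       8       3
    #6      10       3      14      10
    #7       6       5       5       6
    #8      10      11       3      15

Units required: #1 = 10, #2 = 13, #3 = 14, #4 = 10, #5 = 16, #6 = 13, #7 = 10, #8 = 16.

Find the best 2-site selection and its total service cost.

With exactly 2 open, each office uses its cheapest among the chosen.
{Brent, Wirral}: #1→Brent 2·10=20, #2→Wirral 9·13=117, #3→Brent 2·14=28, #4→Wirral 4·10=40, #5→Wirral 8·16=128, #6→Brent 3·13=39, #7→Brent 5·10=50, #8→Wirral 3·16=48. Service cost 470.
{Wirral, Dover}: service cost 557
{Brent, Dover}: service cost 571
Among all 6 size-2 choices, {Brent, Wirral} is lowest.

Choose Brent and Wirral; total service cost 470.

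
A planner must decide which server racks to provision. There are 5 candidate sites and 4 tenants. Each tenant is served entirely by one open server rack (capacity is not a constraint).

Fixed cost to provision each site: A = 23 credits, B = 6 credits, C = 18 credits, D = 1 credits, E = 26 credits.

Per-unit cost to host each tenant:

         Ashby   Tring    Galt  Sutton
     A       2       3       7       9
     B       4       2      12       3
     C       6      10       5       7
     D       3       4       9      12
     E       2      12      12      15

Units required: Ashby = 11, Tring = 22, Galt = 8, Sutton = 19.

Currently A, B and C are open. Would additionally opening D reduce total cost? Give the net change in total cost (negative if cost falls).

Current service cost with {A, B, C}: 163.
Adding D: each tenant re-picks its cheapest; new service cost 163, saving 0.
Extra fixed cost: 1. Net change = 1 − 0 = 1.
(Totals: 210 → 211.)

No — net change +1 (cost rises by 1).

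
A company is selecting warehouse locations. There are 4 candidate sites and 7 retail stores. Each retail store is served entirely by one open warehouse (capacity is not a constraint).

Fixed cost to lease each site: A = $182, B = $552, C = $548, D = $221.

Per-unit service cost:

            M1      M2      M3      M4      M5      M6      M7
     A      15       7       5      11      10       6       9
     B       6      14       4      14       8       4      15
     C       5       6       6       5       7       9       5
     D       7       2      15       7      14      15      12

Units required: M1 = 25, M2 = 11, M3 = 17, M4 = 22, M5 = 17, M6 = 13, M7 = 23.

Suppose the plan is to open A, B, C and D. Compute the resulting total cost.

Each retail store is assigned to its cheapest site among the open ones.
{A, B, C, D}: M1→C 5·25=125, M2→D 2·11=22, M3→B 4·17=68, M4→C 5·22=110, M5→C 7·17=119, M6→B 4·13=52, M7→C 5·23=115. Service 611; fixed 1503; total 2114.

Total cost: 2114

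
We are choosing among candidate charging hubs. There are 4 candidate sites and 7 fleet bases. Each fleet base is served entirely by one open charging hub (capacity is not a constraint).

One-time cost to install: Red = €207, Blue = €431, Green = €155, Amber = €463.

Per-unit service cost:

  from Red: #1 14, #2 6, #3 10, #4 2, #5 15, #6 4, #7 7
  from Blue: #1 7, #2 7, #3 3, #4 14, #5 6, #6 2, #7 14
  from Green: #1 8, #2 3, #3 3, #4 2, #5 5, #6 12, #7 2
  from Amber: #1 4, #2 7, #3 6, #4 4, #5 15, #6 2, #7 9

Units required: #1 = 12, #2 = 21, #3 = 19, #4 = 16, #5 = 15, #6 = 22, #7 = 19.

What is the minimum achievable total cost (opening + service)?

For any fixed open set, each fleet base goes to its cheapest open site; total = fixed + service.
{Green}: #1→Green 8·12=96, #2→Green 3·21=63, #3→Green 3·19=57, #4→Green 2·16=32, #5→Green 5·15=75, #6→Green 12·22=264, #7→Green 2·19=38. Service 625; fixed 155; total 780.
{Red, Green}: #1→Green 8·12=96, #2→Green 3·21=63, #3→Green 3·19=57, #4→Red 2·16=32, #5→Green 5·15=75, #6→Red 4·22=88, #7→Green 2·19=38. Service 449; fixed 362; total 811.
{Green, Amber}: #1→Amber 4·12=48, #2→Green 3·21=63, #3→Green 3·19=57, #4→Green 2·16=32, #5→Green 5·15=75, #6→Amber 2·22=44, #7→Green 2·19=38. Service 357; fixed 618; total 975.
{Red, Blue, Green, Amber}: #1→Amber 4·12=48, #2→Green 3·21=63, #3→Blue 3·19=57, #4→Red 2·16=32, #5→Green 5·15=75, #6→Blue 2·22=44, #7→Green 2·19=38. Service 357; fixed 1256; total 1613.
(All 15 nonempty subsets were checked; Green only is lowest.)

Minimum total cost: 780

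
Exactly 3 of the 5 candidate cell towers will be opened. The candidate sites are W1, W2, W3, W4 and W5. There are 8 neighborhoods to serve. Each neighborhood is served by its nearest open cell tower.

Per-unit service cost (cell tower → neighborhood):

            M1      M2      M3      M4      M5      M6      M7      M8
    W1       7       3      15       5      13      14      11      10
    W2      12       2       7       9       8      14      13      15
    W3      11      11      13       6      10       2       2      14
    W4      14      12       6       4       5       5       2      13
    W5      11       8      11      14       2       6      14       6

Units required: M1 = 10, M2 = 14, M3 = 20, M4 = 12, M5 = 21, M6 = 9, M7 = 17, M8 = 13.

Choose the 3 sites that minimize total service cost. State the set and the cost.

Choose W1, W4 and W5; total service cost 479.

With exactly 3 open, each neighborhood uses its cheapest among the chosen.
{W1, W4, W5}: M1→W1 7·10=70, M2→W1 3·14=42, M3→W4 6·20=120, M4→W4 4·12=48, M5→W5 2·21=42, M6→W4 5·9=45, M7→W4 2·17=34, M8→W5 6·13=78. Service cost 479.
{W2, W4, W5}: service cost 505
{W2, W3, W5}: service cost 522
Among all 10 size-3 choices, {W1, W4, W5} is lowest.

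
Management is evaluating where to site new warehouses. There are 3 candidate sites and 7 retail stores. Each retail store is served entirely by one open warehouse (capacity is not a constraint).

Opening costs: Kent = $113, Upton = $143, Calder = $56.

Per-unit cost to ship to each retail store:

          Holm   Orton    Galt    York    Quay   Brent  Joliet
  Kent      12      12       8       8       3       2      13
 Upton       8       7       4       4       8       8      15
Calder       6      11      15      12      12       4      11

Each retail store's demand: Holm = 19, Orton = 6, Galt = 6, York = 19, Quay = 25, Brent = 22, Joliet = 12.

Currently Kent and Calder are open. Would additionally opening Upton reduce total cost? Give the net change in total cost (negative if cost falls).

Current service cost with {Kent, Calder}: 631.
Adding Upton: each retail store re-picks its cheapest; new service cost 507, saving 124.
Extra fixed cost: 143. Net change = 143 − 124 = 19.
(Totals: 800 → 819.)

No — net change +19 (cost rises by 19).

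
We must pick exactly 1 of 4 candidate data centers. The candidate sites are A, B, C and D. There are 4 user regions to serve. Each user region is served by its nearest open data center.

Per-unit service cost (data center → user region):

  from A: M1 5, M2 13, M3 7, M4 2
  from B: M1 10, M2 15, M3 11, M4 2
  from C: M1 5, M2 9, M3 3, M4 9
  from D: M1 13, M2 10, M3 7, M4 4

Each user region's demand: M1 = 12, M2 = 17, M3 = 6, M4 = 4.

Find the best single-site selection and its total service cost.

Choose C only; total service cost 267.

With exactly 1 open, each user region uses its cheapest among the chosen.
{C}: M1→C 5·12=60, M2→C 9·17=153, M3→C 3·6=18, M4→C 9·4=36. Service cost 267.
{A}: service cost 331
{D}: service cost 384
Among all 4 size-1 choices, {C} is lowest.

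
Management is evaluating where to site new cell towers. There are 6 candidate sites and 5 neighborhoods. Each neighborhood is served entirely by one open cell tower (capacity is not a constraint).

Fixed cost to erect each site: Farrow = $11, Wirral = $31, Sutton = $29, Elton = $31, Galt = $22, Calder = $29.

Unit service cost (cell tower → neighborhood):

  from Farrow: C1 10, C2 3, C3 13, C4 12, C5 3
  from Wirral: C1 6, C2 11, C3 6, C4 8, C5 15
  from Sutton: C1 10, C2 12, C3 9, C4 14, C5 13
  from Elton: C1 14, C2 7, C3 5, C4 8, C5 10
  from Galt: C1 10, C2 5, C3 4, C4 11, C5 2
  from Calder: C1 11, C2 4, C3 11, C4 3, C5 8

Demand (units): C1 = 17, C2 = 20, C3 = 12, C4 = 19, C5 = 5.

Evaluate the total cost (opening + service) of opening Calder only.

Total cost: 525

Each neighborhood is assigned to its cheapest site among the open ones.
{Calder}: C1→Calder 11·17=187, C2→Calder 4·20=80, C3→Calder 11·12=132, C4→Calder 3·19=57, C5→Calder 8·5=40. Service 496; fixed 29; total 525.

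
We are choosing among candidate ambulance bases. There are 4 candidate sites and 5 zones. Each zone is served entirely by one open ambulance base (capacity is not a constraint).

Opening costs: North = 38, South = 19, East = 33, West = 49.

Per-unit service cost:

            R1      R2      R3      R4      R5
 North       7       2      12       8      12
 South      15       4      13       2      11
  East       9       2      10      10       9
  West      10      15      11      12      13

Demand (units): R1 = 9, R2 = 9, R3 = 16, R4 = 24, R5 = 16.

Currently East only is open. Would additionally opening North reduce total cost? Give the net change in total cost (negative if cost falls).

Current service cost with {East}: 643.
Adding North: each zone re-picks its cheapest; new service cost 577, saving 66.
Extra fixed cost: 38. Net change = 38 − 66 = -28.
(Totals: 676 → 648.)

Yes — net change −28 (cost falls by 28).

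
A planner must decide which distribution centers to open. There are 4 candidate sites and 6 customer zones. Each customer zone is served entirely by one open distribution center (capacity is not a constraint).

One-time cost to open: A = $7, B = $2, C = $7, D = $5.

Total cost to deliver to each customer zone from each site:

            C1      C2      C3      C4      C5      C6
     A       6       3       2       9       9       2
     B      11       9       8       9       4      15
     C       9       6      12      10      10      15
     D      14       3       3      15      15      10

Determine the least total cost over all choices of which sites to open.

Minimum total cost: 35

For any fixed open set, each customer zone goes to its cheapest open site; total = fixed + service.
{A, B}: C1→A 6, C2→A 3, C3→A 2, C4→A 9, C5→B 4, C6→A 2. Service 26; fixed 9; total 35.
{A}: service 31 + fixed 7 = 38
{A, B, D}: C1→A 6, C2→A 3, C3→A 2, C4→A 9, C5→B 4, C6→A 2. Service 26; fixed 14; total 40.
{A, B, C, D}: C1→A 6, C2→A 3, C3→A 2, C4→A 9, C5→B 4, C6→A 2. Service 26; fixed 21; total 47.
(All 15 nonempty subsets were checked; A and B is lowest.)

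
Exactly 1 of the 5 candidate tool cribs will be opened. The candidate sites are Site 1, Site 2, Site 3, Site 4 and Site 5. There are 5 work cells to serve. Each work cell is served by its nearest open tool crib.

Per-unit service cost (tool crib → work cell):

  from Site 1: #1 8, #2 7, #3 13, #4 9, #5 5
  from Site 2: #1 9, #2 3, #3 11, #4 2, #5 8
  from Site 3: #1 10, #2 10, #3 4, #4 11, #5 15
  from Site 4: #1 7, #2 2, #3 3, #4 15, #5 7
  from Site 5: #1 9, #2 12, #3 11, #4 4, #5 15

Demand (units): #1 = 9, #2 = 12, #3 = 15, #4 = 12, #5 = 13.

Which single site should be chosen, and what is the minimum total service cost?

With exactly 1 open, each work cell uses its cheapest among the chosen.
{Site 4}: #1→Site 4 7·9=63, #2→Site 4 2·12=24, #3→Site 4 3·15=45, #4→Site 4 15·12=180, #5→Site 4 7·13=91. Service cost 403.
{Site 2}: service cost 410
{Site 1}: service cost 524
Among all 5 size-1 choices, {Site 4} is lowest.

Choose Site 4 only; total service cost 403.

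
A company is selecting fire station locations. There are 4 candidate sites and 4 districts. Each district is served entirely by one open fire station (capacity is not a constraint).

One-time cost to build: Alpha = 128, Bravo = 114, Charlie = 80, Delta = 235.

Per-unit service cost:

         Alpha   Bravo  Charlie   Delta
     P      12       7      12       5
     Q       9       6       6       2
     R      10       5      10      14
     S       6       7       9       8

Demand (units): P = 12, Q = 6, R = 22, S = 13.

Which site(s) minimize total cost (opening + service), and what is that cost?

For any fixed open set, each district goes to its cheapest open site; total = fixed + service.
{Bravo}: P→Bravo 7·12=84, Q→Bravo 6·6=36, R→Bravo 5·22=110, S→Bravo 7·13=91. Service 321; fixed 114; total 435.
{Bravo, Charlie}: P→Bravo 7·12=84, Q→Bravo 6·6=36, R→Bravo 5·22=110, S→Bravo 7·13=91. Service 321; fixed 194; total 515.
{Alpha, Bravo}: service 308 + fixed 242 = 550
{Alpha, Bravo, Charlie, Delta}: service 260 + fixed 557 = 817
No other subset beats 435.

Open Bravo only; minimum total cost 435.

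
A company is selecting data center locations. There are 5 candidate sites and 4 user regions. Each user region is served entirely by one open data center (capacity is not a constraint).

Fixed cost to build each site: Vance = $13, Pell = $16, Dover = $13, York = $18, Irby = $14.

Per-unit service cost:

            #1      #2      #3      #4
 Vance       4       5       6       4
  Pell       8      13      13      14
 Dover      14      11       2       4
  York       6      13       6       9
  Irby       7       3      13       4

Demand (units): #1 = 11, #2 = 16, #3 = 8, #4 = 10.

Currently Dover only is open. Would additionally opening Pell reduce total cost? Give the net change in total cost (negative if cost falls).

Yes — net change −50 (cost falls by 50).

Current service cost with {Dover}: 386.
Adding Pell: each user region re-picks its cheapest; new service cost 320, saving 66.
Extra fixed cost: 16. Net change = 16 − 66 = -50.
(Totals: 399 → 349.)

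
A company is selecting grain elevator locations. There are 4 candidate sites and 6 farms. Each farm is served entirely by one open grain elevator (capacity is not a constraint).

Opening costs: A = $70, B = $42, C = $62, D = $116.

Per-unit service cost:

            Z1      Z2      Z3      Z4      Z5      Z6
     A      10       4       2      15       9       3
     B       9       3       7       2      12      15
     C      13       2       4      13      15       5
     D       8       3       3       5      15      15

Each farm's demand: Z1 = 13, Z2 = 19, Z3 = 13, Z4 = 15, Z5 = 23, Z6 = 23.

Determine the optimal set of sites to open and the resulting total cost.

For any fixed open set, each farm goes to its cheapest open site; total = fixed + service.
{A, B}: Z1→B 9·13=117, Z2→B 3·19=57, Z3→A 2·13=26, Z4→B 2·15=30, Z5→A 9·23=207, Z6→A 3·23=69. Service 506; fixed 112; total 618.
{A, B, C}: service 487 + fixed 174 = 661
{A, B, D}: service 493 + fixed 228 = 721
{A, B, C, D}: service 474 + fixed 290 = 764
No other subset beats 618.

Open A and B; minimum total cost 618.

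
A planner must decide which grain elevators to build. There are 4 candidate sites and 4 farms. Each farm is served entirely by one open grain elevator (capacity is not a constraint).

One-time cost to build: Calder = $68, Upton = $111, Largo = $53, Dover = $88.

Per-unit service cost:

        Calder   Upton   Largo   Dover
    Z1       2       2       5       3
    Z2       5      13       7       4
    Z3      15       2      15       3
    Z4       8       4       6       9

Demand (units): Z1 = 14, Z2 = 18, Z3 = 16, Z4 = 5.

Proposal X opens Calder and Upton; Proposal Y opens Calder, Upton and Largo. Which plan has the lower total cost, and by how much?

Proposal X: {Calder, Upton}: Z1→Calder 2·14=28, Z2→Calder 5·18=90, Z3→Upton 2·16=32, Z4→Upton 4·5=20. Service 170; fixed 179; total 349.
Proposal Y: {Calder, Upton, Largo}: Z1→Calder 2·14=28, Z2→Calder 5·18=90, Z3→Upton 2·16=32, Z4→Upton 4·5=20. Service 170; fixed 232; total 402.
Difference: |349 − 402| = 53.

Proposal X is cheaper by 53.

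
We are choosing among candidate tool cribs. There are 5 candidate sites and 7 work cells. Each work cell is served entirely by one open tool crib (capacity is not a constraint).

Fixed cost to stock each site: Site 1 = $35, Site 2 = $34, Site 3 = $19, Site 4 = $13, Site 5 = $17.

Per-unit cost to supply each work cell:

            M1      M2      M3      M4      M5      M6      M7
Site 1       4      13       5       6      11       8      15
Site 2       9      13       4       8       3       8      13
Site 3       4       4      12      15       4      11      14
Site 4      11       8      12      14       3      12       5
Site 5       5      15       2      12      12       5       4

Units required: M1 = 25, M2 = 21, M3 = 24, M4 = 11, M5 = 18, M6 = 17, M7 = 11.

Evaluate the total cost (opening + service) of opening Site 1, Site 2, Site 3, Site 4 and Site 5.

Each work cell is assigned to its cheapest site among the open ones.
{Site 1, Site 2, Site 3, Site 4, Site 5}: M1→Site 1 4·25=100, M2→Site 3 4·21=84, M3→Site 5 2·24=48, M4→Site 1 6·11=66, M5→Site 2 3·18=54, M6→Site 5 5·17=85, M7→Site 5 4·11=44. Service 481; fixed 118; total 599.

Total cost: 599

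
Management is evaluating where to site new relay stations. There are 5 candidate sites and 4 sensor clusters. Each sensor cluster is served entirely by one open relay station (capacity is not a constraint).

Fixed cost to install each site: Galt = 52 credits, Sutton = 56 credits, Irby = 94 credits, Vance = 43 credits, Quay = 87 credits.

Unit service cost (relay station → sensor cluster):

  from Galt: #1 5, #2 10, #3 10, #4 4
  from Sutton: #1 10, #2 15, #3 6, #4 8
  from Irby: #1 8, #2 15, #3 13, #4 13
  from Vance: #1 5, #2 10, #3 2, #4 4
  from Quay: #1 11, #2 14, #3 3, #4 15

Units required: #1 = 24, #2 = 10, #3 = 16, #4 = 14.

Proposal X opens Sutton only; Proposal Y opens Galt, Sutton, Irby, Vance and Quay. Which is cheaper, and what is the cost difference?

Proposal X: {Sutton}: #1→Sutton 10·24=240, #2→Sutton 15·10=150, #3→Sutton 6·16=96, #4→Sutton 8·14=112. Service 598; fixed 56; total 654.
Proposal Y: {Galt, Sutton, Irby, Vance, Quay}: #1→Galt 5·24=120, #2→Galt 10·10=100, #3→Vance 2·16=32, #4→Galt 4·14=56. Service 308; fixed 332; total 640.
Difference: |654 − 640| = 14.

Proposal Y is cheaper by 14.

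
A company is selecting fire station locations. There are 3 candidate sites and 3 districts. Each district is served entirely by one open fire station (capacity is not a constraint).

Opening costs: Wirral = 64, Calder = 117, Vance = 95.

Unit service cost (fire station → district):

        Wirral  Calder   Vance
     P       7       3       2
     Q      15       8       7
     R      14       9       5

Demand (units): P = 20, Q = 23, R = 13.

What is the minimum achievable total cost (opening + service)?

For any fixed open set, each district goes to its cheapest open site; total = fixed + service.
{Vance}: P→Vance 2·20=40, Q→Vance 7·23=161, R→Vance 5·13=65. Service 266; fixed 95; total 361.
{Wirral, Vance}: P→Vance 2·20=40, Q→Vance 7·23=161, R→Vance 5·13=65. Service 266; fixed 159; total 425.
{Calder}: service 361 + fixed 117 = 478
{Wirral, Calder, Vance}: service 266 + fixed 276 = 542
(All 7 nonempty subsets were checked; Vance only is lowest.)

Minimum total cost: 361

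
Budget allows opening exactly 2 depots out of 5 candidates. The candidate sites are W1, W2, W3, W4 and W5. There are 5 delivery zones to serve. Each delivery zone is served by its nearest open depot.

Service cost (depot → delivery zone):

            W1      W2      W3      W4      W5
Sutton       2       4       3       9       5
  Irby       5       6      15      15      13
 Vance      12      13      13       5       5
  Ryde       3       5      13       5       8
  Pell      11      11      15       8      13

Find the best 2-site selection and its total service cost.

With exactly 2 open, each delivery zone uses its cheapest among the chosen.
{W1, W4}: Sutton→W1 2, Irby→W1 5, Vance→W4 5, Ryde→W1 3, Pell→W4 8. Service cost 23.
{W1, W5}: service cost 26
{W2, W4}: service cost 28
Among all 10 size-2 choices, {W1, W4} is lowest.

Choose W1 and W4; total service cost 23.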